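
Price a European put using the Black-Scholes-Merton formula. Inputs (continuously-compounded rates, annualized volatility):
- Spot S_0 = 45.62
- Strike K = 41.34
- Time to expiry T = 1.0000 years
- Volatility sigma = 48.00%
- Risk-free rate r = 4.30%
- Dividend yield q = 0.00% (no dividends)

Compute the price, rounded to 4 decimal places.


d1 = (ln(S/K) + (r - q + 0.5*sigma^2) * T) / (sigma * sqrt(T)) = 0.53482430
d2 = d1 - sigma * sqrt(T) = 0.05482430
exp(-rT) = 0.95791139; exp(-qT) = 1.00000000
P = K * exp(-rT) * N(-d2) - S_0 * exp(-qT) * N(-d1)
N(-d1) = 0.29638568; N(-d2) = 0.47813922
P = 41.3400 * 0.95791139 * 0.47813922 - 45.6200 * 1.00000000 * 0.29638568 = 5.4132

Answer: Price = 5.4132


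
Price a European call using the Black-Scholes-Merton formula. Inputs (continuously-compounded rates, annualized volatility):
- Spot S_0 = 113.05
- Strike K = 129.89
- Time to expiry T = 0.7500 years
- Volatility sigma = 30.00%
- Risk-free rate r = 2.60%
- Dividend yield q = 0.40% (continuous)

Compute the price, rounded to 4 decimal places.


Answer: Price = 6.4140

Derivation:
d1 = (ln(S/K) + (r - q + 0.5*sigma^2) * T) / (sigma * sqrt(T)) = -0.34105135
d2 = d1 - sigma * sqrt(T) = -0.60085897
exp(-rT) = 0.98068890; exp(-qT) = 0.99700450
C = S_0 * exp(-qT) * N(d1) - K * exp(-rT) * N(d2)
N(d1) = 0.36653246; N(d2) = 0.27396696
C = 113.0500 * 0.99700450 * 0.36653246 - 129.8900 * 0.98068890 * 0.27396696 = 6.4140


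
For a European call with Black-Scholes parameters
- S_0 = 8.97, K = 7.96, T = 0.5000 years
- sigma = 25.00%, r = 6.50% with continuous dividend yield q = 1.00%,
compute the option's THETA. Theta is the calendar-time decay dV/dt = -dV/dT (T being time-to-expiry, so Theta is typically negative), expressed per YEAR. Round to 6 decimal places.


Answer: Theta = -0.725354

Derivation:
d1 = 0.9197008460; d2 = 0.7429241507
phi(d1) = 0.2613582111; exp(-qT) = 0.9950124792; exp(-rT) = 0.9680224498
Theta = -S*exp(-qT)*phi(d1)*sigma/(2*sqrt(T)) - r*K*exp(-rT)*N(d2) + q*S*exp(-qT)*N(d1)
N(d1) = 0.8211354448; N(d2) = 0.7712361984; sqrt(T) = 0.7071067812
Term 1 = -8.9700 * 0.9950124792 * 0.2613582111 * 0.2500 / (2 * 0.7071067812) = -0.4123653166
Term 2 = -0.0650 * 7.9600 * 0.9680224498 * 0.7712361984 = -0.3862773639
Term 3 = 0.0100 * 8.9700 * 0.9950124792 * 0.8211354448 = 0.0732884893
Theta = -0.4123653166 + (-0.3862773639) + (0.0732884893) = -0.725354


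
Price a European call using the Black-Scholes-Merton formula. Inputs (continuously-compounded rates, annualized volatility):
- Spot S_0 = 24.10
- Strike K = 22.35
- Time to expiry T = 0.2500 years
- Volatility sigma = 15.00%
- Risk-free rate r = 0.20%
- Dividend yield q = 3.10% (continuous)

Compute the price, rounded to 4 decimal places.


Answer: Price = 1.7465

Derivation:
d1 = (ln(S/K) + (r - q + 0.5*sigma^2) * T) / (sigma * sqrt(T)) = 0.94597359
d2 = d1 - sigma * sqrt(T) = 0.87097359
exp(-rT) = 0.99950012; exp(-qT) = 0.99227995
C = S_0 * exp(-qT) * N(d1) - K * exp(-rT) * N(d2)
N(d1) = 0.82791897; N(d2) = 0.80811571
C = 24.1000 * 0.99227995 * 0.82791897 - 22.3500 * 0.99950012 * 0.80811571 = 1.7465


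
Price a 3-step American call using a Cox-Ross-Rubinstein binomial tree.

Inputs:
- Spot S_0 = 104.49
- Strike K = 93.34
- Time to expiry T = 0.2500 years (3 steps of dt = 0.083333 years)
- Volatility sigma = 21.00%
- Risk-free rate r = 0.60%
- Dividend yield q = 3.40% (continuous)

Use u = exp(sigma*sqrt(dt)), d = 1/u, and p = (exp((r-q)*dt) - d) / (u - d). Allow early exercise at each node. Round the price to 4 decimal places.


dt = T/N = 0.083333
u = exp(sigma*sqrt(dt)) = 1.062497; d = 1/u = 0.941179
p = (exp((r-q)*dt) - d) / (u - d) = 0.465638
Discount per step: exp(-r*dt) = 0.999500
Stock lattice S(k, i) with i counting down-moves:
  k=0: S(0,0) = 104.4900
  k=1: S(1,0) = 111.0203; S(1,1) = 98.3438
  k=2: S(2,0) = 117.9587; S(2,1) = 104.4900; S(2,2) = 92.5591
  k=3: S(3,0) = 125.3308; S(3,1) = 111.0203; S(3,2) = 98.3438; S(3,3) = 87.1147
Terminal payoffs V(N, i) = max(S_T - K, 0):
  V(3,0) = 31.990808; V(3,1) = 17.680309; V(3,2) = 5.003809; V(3,3) = 0.000000
Backward induction: V(k, i) = exp(-r*dt) * [p * V(k+1, i) + (1-p) * V(k+1, i+1)]; then take max(V_cont, immediate exercise) for American.
  V(2,0) = exp(-r*dt) * [p*31.990808 + (1-p)*17.680309] = 24.331658; exercise = 24.618743; V(2,0) = max -> 24.618743
  V(2,1) = exp(-r*dt) * [p*17.680309 + (1-p)*5.003809] = 10.901022; exercise = 11.150000; V(2,1) = max -> 11.150000
  V(2,2) = exp(-r*dt) * [p*5.003809 + (1-p)*0.000000] = 2.328801; exercise = 0.000000; V(2,2) = max -> 2.328801
  V(1,0) = exp(-r*dt) * [p*24.618743 + (1-p)*11.150000] = 17.412855; exercise = 17.680309; V(1,0) = max -> 17.680309
  V(1,1) = exp(-r*dt) * [p*11.150000 + (1-p)*2.328801] = 6.433073; exercise = 5.003809; V(1,1) = max -> 6.433073
  V(0,0) = exp(-r*dt) * [p*17.680309 + (1-p)*6.433073] = 11.664384; exercise = 11.150000; V(0,0) = max -> 11.664384

Answer: Price = V(0,0) = 11.6644


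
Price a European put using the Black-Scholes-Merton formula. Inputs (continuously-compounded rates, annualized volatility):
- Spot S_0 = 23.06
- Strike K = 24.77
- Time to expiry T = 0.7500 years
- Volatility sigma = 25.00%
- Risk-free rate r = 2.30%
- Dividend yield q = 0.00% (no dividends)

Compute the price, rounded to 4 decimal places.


Answer: Price = 2.7502

Derivation:
d1 = (ln(S/K) + (r - q + 0.5*sigma^2) * T) / (sigma * sqrt(T)) = -0.14247263
d2 = d1 - sigma * sqrt(T) = -0.35897898
exp(-rT) = 0.98289793; exp(-qT) = 1.00000000
P = K * exp(-rT) * N(-d2) - S_0 * exp(-qT) * N(-d1)
N(-d1) = 0.55664665; N(-d2) = 0.64019459
P = 24.7700 * 0.98289793 * 0.64019459 - 23.0600 * 1.00000000 * 0.55664665 = 2.7502


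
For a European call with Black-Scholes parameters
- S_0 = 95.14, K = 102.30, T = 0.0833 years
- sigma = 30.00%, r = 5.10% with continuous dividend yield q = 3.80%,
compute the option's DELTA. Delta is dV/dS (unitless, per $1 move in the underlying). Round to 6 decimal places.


Answer: Delta = 0.216356

Derivation:
d1 = -0.7822210697; d2 = -0.8688062879
phi(d1) = 0.2937948824; exp(-qT) = 0.9968396046; exp(-rT) = 0.9957607113
N(d1) = 0.2170423320
Delta = exp(-qT) * N(d1) = 0.9968396046 * 0.2170423320 = 0.216356


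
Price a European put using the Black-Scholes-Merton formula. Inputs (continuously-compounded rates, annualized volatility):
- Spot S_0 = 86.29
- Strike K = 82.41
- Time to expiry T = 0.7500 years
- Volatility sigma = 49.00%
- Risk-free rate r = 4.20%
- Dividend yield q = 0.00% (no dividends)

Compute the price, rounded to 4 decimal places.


d1 = (ln(S/K) + (r - q + 0.5*sigma^2) * T) / (sigma * sqrt(T)) = 0.39482376
d2 = d1 - sigma * sqrt(T) = -0.02952869
exp(-rT) = 0.96899096; exp(-qT) = 1.00000000
P = K * exp(-rT) * N(-d2) - S_0 * exp(-qT) * N(-d1)
N(-d1) = 0.34648648; N(-d2) = 0.51177853
P = 82.4100 * 0.96899096 * 0.51177853 - 86.2900 * 1.00000000 * 0.34648648 = 10.9695

Answer: Price = 10.9695


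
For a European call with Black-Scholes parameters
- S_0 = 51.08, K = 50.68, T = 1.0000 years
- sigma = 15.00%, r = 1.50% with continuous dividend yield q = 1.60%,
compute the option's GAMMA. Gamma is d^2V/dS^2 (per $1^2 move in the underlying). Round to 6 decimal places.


d1 = 0.1207445047; d2 = -0.0292554953
phi(d1) = 0.3960447176; exp(-qT) = 0.9841273201; exp(-rT) = 0.9851119396
Gamma = exp(-qT) * phi(d1) / (S * sigma * sqrt(T)) = 0.9841273201 * 0.3960447176 / (51.0800 * 0.1500 * 1.0000000000) = 0.050869

Answer: Gamma = 0.050869


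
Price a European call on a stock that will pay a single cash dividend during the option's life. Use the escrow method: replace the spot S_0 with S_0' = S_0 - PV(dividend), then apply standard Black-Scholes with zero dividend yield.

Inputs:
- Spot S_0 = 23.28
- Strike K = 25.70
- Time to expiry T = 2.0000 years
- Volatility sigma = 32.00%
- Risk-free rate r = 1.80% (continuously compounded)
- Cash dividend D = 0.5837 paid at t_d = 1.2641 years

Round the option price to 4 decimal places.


Answer: Price = 3.2889

Derivation:
PV(D) = D * exp(-r * t_d) = 0.5837 * 0.97750312 = 0.57056857
S_0' = S_0 - PV(D) = 23.2800 - 0.57056857 = 22.70943143
d1 = (ln(S_0'/K) + (r + sigma^2/2)*T) / (sigma*sqrt(T)) = 0.03245914
d2 = d1 - sigma*sqrt(T) = -0.42008920
exp(-rT) = 0.96464029
N(d1) = 0.51294705; N(d2) = 0.33721014
C = S_0' * N(d1) - K * exp(-rT) * N(d2) = 22.70943143 * 0.51294705 - 25.7000 * 0.96464029 * 0.33721014 = 3.2889


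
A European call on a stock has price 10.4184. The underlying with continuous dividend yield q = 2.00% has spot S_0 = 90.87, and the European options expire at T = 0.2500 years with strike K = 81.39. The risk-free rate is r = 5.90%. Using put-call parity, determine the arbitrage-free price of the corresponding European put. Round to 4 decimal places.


Put-call parity: C - P = S_0 * exp(-qT) - K * exp(-rT).
S_0 * exp(-qT) = 90.8700 * 0.99501248 = 90.41678398
K * exp(-rT) = 81.3900 * 0.98535825 = 80.19830784
P = C - S*exp(-qT) + K*exp(-rT)
P = 10.4184 - 90.41678398 + 80.19830784 = 0.1999

Answer: Put price = 0.1999


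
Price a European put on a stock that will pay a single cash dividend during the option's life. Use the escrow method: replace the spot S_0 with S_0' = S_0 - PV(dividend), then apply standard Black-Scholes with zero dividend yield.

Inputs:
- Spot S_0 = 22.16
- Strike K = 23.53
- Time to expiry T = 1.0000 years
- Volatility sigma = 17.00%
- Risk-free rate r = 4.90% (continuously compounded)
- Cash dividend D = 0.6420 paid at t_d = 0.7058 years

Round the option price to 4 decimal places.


PV(D) = D * exp(-r * t_d) = 0.6420 * 0.96600700 = 0.62017649
S_0' = S_0 - PV(D) = 22.1600 - 0.62017649 = 21.53982351
d1 = (ln(S_0'/K) + (r + sigma^2/2)*T) / (sigma*sqrt(T)) = -0.14660426
d2 = d1 - sigma*sqrt(T) = -0.31660426
exp(-rT) = 0.95218113
N(-d1) = 0.55827781; N(-d2) = 0.62422805
P = K * exp(-rT) * N(-d2) - S_0' * N(-d1) = 23.5300 * 0.95218113 * 0.62422805 - 21.53982351 * 0.55827781 = 1.9605

Answer: Price = 1.9605


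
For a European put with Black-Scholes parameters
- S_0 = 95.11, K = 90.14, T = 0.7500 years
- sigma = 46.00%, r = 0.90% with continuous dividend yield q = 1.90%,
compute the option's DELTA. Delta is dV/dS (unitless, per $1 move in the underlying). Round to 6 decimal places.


d1 = 0.3150828830; d2 = -0.0832888028
phi(d1) = 0.3796228023; exp(-qT) = 0.9858510507; exp(-rT) = 0.9932727301
N(-d1) = 0.3763493623
Delta = -exp(-qT) * N(-d1) = -0.9858510507 * 0.3763493623 = -0.371024

Answer: Delta = -0.371024


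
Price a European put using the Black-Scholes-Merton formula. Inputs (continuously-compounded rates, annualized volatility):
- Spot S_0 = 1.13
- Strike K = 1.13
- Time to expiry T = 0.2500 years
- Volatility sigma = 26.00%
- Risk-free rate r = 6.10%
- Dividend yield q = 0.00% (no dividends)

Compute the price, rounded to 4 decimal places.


Answer: Price = 0.0500

Derivation:
d1 = (ln(S/K) + (r - q + 0.5*sigma^2) * T) / (sigma * sqrt(T)) = 0.18230769
d2 = d1 - sigma * sqrt(T) = 0.05230769
exp(-rT) = 0.98486569; exp(-qT) = 1.00000000
P = K * exp(-rT) * N(-d2) - S_0 * exp(-qT) * N(-d1)
N(-d1) = 0.42767063; N(-d2) = 0.47914176
P = 1.1300 * 0.98486569 * 0.47914176 - 1.1300 * 1.00000000 * 0.42767063 = 0.0500


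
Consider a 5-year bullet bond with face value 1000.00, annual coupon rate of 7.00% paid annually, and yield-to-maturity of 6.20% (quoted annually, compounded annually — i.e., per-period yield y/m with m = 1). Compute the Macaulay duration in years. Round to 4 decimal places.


Answer: Macaulay duration = 4.3984 years

Derivation:
Coupon per period c = face * coupon_rate / m = 70.000000
Periods per year m = 1; per-period yield y/m = 0.062000
Number of cashflows N = 5
Cashflows (t years, CF_t, discount factor 1/(1+y/m)^(m*t), PV):
  t = 1.0000: CF_t = 70.000000, DF = 0.941620, PV = 65.913371
  t = 2.0000: CF_t = 70.000000, DF = 0.886647, PV = 62.065321
  t = 3.0000: CF_t = 70.000000, DF = 0.834885, PV = 58.441922
  t = 4.0000: CF_t = 70.000000, DF = 0.786144, PV = 55.030058
  t = 5.0000: CF_t = 1070.000000, DF = 0.740248, PV = 792.065677
Price P = sum_t PV_t = 1033.516349
Macaulay numerator sum_t t * PV_t:
  t * PV_t at t = 1.0000: 65.913371
  t * PV_t at t = 2.0000: 124.130642
  t * PV_t at t = 3.0000: 175.325766
  t * PV_t at t = 4.0000: 220.120233
  t * PV_t at t = 5.0000: 3960.328383
Macaulay duration D = (sum_t t * PV_t) / P = 4545.818395 / 1033.516349 = 4.398400


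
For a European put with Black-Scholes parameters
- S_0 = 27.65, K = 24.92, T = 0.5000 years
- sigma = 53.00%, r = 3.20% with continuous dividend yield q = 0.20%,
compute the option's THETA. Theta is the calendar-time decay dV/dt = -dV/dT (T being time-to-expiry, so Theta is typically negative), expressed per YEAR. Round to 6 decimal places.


Answer: Theta = -3.300947

Derivation:
d1 = 0.5047942828; d2 = 0.1300276888
phi(d1) = 0.3512183507; exp(-qT) = 0.9990004998; exp(-rT) = 0.9841273201
Theta = -S*exp(-qT)*phi(d1)*sigma/(2*sqrt(T)) + r*K*exp(-rT)*N(-d2) - q*S*exp(-qT)*N(-d1)
N(-d1) = 0.3068516659; N(-d2) = 0.4482722601; sqrt(T) = 0.7071067812
Term 1 = -27.6500 * 0.9990004998 * 0.3512183507 * 0.5300 / (2 * 0.7071067812) = -3.6357910150
Term 2 = 0.0320 * 24.9200 * 0.9841273201 * 0.4482722601 = 0.3517962205
Term 3 = -0.0020 * 27.6500 * 0.9990004998 * 0.3068516659 = -0.0169519367
Theta = -3.6357910150 + (0.3517962205) + (-0.0169519367) = -3.300947


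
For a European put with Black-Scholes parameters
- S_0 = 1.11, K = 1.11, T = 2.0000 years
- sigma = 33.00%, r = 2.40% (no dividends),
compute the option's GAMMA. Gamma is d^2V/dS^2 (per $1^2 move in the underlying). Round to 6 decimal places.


d1 = 0.3361971332; d2 = -0.1304933423
phi(d1) = 0.3770216035; exp(-qT) = 1.0000000000; exp(-rT) = 0.9531337871
Gamma = exp(-qT) * phi(d1) / (S * sigma * sqrt(T)) = 1.0000000000 * 0.3770216035 / (1.1100 * 0.3300 * 1.4142135624) = 0.727804

Answer: Gamma = 0.727804


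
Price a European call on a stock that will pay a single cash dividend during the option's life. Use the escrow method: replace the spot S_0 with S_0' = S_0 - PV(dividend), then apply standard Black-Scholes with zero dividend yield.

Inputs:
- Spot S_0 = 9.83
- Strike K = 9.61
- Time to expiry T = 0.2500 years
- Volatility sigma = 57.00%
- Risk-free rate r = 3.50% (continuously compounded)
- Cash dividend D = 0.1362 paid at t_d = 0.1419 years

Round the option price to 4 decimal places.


PV(D) = D * exp(-r * t_d) = 0.1362 * 0.99504581 = 0.13552524
S_0' = S_0 - PV(D) = 9.8300 - 0.13552524 = 9.69447476
d1 = (ln(S_0'/K) + (r + sigma^2/2)*T) / (sigma*sqrt(T)) = 0.20391013
d2 = d1 - sigma*sqrt(T) = -0.08108987
exp(-rT) = 0.99128817
N(d1) = 0.58078814; N(d2) = 0.46768524
C = S_0' * N(d1) - K * exp(-rT) * N(d2) = 9.69447476 * 0.58078814 - 9.6100 * 0.99128817 * 0.46768524 = 1.1751

Answer: Price = 1.1751


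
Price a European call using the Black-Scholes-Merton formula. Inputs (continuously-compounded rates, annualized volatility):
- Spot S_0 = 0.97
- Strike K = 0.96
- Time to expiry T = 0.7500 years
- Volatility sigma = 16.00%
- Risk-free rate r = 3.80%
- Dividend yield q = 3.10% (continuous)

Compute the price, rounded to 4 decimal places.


Answer: Price = 0.0596

Derivation:
d1 = (ln(S/K) + (r - q + 0.5*sigma^2) * T) / (sigma * sqrt(T)) = 0.18195762
d2 = d1 - sigma * sqrt(T) = 0.04339355
exp(-rT) = 0.97190229; exp(-qT) = 0.97701820
C = S_0 * exp(-qT) * N(d1) - K * exp(-rT) * N(d2)
N(d1) = 0.57219201; N(d2) = 0.51730609
C = 0.9700 * 0.97701820 * 0.57219201 - 0.9600 * 0.97190229 * 0.51730609 = 0.0596


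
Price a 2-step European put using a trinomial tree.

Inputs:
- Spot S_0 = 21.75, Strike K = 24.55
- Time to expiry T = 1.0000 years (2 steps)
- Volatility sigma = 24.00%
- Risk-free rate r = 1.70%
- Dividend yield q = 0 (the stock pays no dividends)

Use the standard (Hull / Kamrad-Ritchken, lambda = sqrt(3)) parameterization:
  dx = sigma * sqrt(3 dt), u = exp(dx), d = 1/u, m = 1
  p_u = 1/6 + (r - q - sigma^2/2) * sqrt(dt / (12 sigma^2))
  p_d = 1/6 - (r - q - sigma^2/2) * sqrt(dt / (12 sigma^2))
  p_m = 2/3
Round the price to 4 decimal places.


dt = T/N = 0.500000; dx = sigma*sqrt(3*dt) = 0.293939
u = exp(dx) = 1.341702; d = 1/u = 0.745322
p_u = 0.156631, p_m = 0.666667, p_d = 0.176703
Discount per step: exp(-r*dt) = 0.991536
Stock lattice S(k, j) with j the centered position index:
  k=0: S(0,+0) = 21.7500
  k=1: S(1,-1) = 16.2108; S(1,+0) = 21.7500; S(1,+1) = 29.1820
  k=2: S(2,-2) = 12.0822; S(2,-1) = 16.2108; S(2,+0) = 21.7500; S(2,+1) = 29.1820; S(2,+2) = 39.1536
Terminal payoffs V(N, j) = max(K - S_T, 0):
  V(2,-2) = 12.467765; V(2,-1) = 8.339244; V(2,+0) = 2.800000; V(2,+1) = 0.000000; V(2,+2) = 0.000000
Backward induction: V(k, j) = exp(-r*dt) * [p_u * V(k+1, j+1) + p_m * V(k+1, j) + p_d * V(k+1, j-1)]
  V(1,-1) = exp(-r*dt) * [p_u*2.800000 + p_m*8.339244 + p_d*12.467765] = 8.131736
  V(1,+0) = exp(-r*dt) * [p_u*0.000000 + p_m*2.800000 + p_d*8.339244] = 3.311962
  V(1,+1) = exp(-r*dt) * [p_u*0.000000 + p_m*0.000000 + p_d*2.800000] = 0.490580
  V(0,+0) = exp(-r*dt) * [p_u*0.490580 + p_m*3.311962 + p_d*8.131736] = 3.690215

Answer: Price = V(0,0) = 3.6902


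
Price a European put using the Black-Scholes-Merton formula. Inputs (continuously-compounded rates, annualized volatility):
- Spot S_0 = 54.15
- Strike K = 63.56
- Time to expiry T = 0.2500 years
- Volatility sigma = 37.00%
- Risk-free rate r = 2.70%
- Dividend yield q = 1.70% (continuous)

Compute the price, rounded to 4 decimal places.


d1 = (ln(S/K) + (r - q + 0.5*sigma^2) * T) / (sigma * sqrt(T)) = -0.76007496
d2 = d1 - sigma * sqrt(T) = -0.94507496
exp(-rT) = 0.99327273; exp(-qT) = 0.99575902
P = K * exp(-rT) * N(-d2) - S_0 * exp(-qT) * N(-d1)
N(-d1) = 0.77639511; N(-d2) = 0.82768970
P = 63.5600 * 0.99327273 * 0.82768970 - 54.1500 * 0.99575902 * 0.77639511 = 10.3906

Answer: Price = 10.3906


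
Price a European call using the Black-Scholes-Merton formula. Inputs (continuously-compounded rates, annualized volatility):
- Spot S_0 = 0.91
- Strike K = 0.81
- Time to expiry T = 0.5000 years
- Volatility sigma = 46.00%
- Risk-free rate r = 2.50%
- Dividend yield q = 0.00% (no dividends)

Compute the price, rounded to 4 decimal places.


d1 = (ln(S/K) + (r - q + 0.5*sigma^2) * T) / (sigma * sqrt(T)) = 0.55895362
d2 = d1 - sigma * sqrt(T) = 0.23368450
exp(-rT) = 0.98757780; exp(-qT) = 1.00000000
C = S_0 * exp(-qT) * N(d1) - K * exp(-rT) * N(d2)
N(d1) = 0.71190331; N(d2) = 0.59238504
C = 0.9100 * 1.00000000 * 0.71190331 - 0.8100 * 0.98757780 * 0.59238504 = 0.1740

Answer: Price = 0.1740


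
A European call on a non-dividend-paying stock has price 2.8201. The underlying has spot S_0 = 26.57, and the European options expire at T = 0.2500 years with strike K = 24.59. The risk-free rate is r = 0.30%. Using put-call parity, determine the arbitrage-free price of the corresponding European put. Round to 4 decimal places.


Put-call parity: C - P = S_0 * exp(-qT) - K * exp(-rT).
S_0 * exp(-qT) = 26.5700 * 1.00000000 = 26.57000000
K * exp(-rT) = 24.5900 * 0.99925028 = 24.57156441
P = C - S*exp(-qT) + K*exp(-rT)
P = 2.8201 - 26.57000000 + 24.57156441 = 0.8217

Answer: Put price = 0.8217


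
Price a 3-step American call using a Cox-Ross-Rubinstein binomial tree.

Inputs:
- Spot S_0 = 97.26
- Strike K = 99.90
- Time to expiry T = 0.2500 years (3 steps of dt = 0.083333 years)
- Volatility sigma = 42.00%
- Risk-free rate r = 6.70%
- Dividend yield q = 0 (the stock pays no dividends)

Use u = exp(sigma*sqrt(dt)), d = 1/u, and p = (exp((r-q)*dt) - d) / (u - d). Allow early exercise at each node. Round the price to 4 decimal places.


Answer: Price = V(0,0) = 8.3056

Derivation:
dt = T/N = 0.083333
u = exp(sigma*sqrt(dt)) = 1.128900; d = 1/u = 0.885818
p = (exp((r-q)*dt) - d) / (u - d) = 0.492759
Discount per step: exp(-r*dt) = 0.994432
Stock lattice S(k, i) with i counting down-moves:
  k=0: S(0,0) = 97.2600
  k=1: S(1,0) = 109.7968; S(1,1) = 86.1547
  k=2: S(2,0) = 123.9496; S(2,1) = 97.2600; S(2,2) = 76.3174
  k=3: S(3,0) = 139.9267; S(3,1) = 109.7968; S(3,2) = 86.1547; S(3,3) = 67.6033
Terminal payoffs V(N, i) = max(S_T - K, 0):
  V(3,0) = 40.026666; V(3,1) = 9.896797; V(3,2) = 0.000000; V(3,3) = 0.000000
Backward induction: V(k, i) = exp(-r*dt) * [p * V(k+1, i) + (1-p) * V(k+1, i+1)]; then take max(V_cont, immediate exercise) for American.
  V(2,0) = exp(-r*dt) * [p*40.026666 + (1-p)*9.896797] = 24.605807; exercise = 24.049586; V(2,0) = max -> 24.605807
  V(2,1) = exp(-r*dt) * [p*9.896797 + (1-p)*0.000000] = 4.849587; exercise = 0.000000; V(2,1) = max -> 4.849587
  V(2,2) = exp(-r*dt) * [p*0.000000 + (1-p)*0.000000] = 0.000000; exercise = 0.000000; V(2,2) = max -> 0.000000
  V(1,0) = exp(-r*dt) * [p*24.605807 + (1-p)*4.849587] = 14.503446; exercise = 9.896797; V(1,0) = max -> 14.503446
  V(1,1) = exp(-r*dt) * [p*4.849587 + (1-p)*0.000000] = 2.376374; exercise = 0.000000; V(1,1) = max -> 2.376374
  V(0,0) = exp(-r*dt) * [p*14.503446 + (1-p)*2.376374] = 8.305600; exercise = 0.000000; V(0,0) = max -> 8.305600


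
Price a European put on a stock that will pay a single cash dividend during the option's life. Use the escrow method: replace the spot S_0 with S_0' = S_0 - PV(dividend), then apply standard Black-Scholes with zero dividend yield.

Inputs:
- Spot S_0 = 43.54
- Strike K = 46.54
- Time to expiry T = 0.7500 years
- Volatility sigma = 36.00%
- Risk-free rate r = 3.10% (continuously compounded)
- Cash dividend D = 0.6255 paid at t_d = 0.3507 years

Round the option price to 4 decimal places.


PV(D) = D * exp(-r * t_d) = 0.6255 * 0.98918718 = 0.61873658
S_0' = S_0 - PV(D) = 43.5400 - 0.61873658 = 42.92126342
d1 = (ln(S_0'/K) + (r + sigma^2/2)*T) / (sigma*sqrt(T)) = -0.02917160
d2 = d1 - sigma*sqrt(T) = -0.34094074
exp(-rT) = 0.97701820
N(-d1) = 0.51163613; N(-d2) = 0.63342590
P = K * exp(-rT) * N(-d2) - S_0' * N(-d1) = 46.5400 * 0.97701820 * 0.63342590 - 42.92126342 * 0.51163613 = 6.8421

Answer: Price = 6.8421


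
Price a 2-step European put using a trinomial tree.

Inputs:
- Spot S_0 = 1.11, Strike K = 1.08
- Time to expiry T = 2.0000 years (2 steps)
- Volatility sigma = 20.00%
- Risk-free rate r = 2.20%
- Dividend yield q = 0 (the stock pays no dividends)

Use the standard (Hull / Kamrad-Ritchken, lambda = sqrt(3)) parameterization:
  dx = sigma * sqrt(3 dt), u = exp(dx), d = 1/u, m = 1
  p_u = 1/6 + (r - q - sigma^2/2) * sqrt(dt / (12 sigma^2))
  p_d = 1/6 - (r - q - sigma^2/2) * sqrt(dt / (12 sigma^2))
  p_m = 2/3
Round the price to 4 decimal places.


dt = T/N = 1.000000; dx = sigma*sqrt(3*dt) = 0.346410
u = exp(dx) = 1.413982; d = 1/u = 0.707222
p_u = 0.169553, p_m = 0.666667, p_d = 0.163780
Discount per step: exp(-r*dt) = 0.978240
Stock lattice S(k, j) with j the centered position index:
  k=0: S(0,+0) = 1.1100
  k=1: S(1,-1) = 0.7850; S(1,+0) = 1.1100; S(1,+1) = 1.5695
  k=2: S(2,-2) = 0.5552; S(2,-1) = 0.7850; S(2,+0) = 1.1100; S(2,+1) = 1.5695; S(2,+2) = 2.2193
Terminal payoffs V(N, j) = max(K - S_T, 0):
  V(2,-2) = 0.524819; V(2,-1) = 0.294983; V(2,+0) = 0.000000; V(2,+1) = 0.000000; V(2,+2) = 0.000000
Backward induction: V(k, j) = exp(-r*dt) * [p_u * V(k+1, j+1) + p_m * V(k+1, j) + p_d * V(k+1, j-1)]
  V(1,-1) = exp(-r*dt) * [p_u*0.000000 + p_m*0.294983 + p_d*0.524819] = 0.276461
  V(1,+0) = exp(-r*dt) * [p_u*0.000000 + p_m*0.000000 + p_d*0.294983] = 0.047261
  V(1,+1) = exp(-r*dt) * [p_u*0.000000 + p_m*0.000000 + p_d*0.000000] = 0.000000
  V(0,+0) = exp(-r*dt) * [p_u*0.000000 + p_m*0.047261 + p_d*0.276461] = 0.075115

Answer: Price = V(0,0) = 0.0751


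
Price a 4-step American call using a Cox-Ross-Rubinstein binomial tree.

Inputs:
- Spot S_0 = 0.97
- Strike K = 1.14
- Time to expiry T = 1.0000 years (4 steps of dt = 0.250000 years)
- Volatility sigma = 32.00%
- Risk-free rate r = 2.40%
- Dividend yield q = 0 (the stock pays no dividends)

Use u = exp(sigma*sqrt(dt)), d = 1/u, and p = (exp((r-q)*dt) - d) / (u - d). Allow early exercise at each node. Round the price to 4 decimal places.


Answer: Price = V(0,0) = 0.0796

Derivation:
dt = T/N = 0.250000
u = exp(sigma*sqrt(dt)) = 1.173511; d = 1/u = 0.852144
p = (exp((r-q)*dt) - d) / (u - d) = 0.478811
Discount per step: exp(-r*dt) = 0.994018
Stock lattice S(k, i) with i counting down-moves:
  k=0: S(0,0) = 0.9700
  k=1: S(1,0) = 1.1383; S(1,1) = 0.8266
  k=2: S(2,0) = 1.3358; S(2,1) = 0.9700; S(2,2) = 0.7044
  k=3: S(3,0) = 1.5676; S(3,1) = 1.1383; S(3,2) = 0.8266; S(3,3) = 0.6002
  k=4: S(4,0) = 1.8396; S(4,1) = 1.3358; S(4,2) = 0.9700; S(4,3) = 0.7044; S(4,4) = 0.5115
Terminal payoffs V(N, i) = max(S_T - K, 0):
  V(4,0) = 0.699586; V(4,1) = 0.195814; V(4,2) = 0.000000; V(4,3) = 0.000000; V(4,4) = 0.000000
Backward induction: V(k, i) = exp(-r*dt) * [p * V(k+1, i) + (1-p) * V(k+1, i+1)]; then take max(V_cont, immediate exercise) for American.
  V(3,0) = exp(-r*dt) * [p*0.699586 + (1-p)*0.195814] = 0.434412; exercise = 0.427592; V(3,0) = max -> 0.434412
  V(3,1) = exp(-r*dt) * [p*0.195814 + (1-p)*0.000000] = 0.093197; exercise = 0.000000; V(3,1) = max -> 0.093197
  V(3,2) = exp(-r*dt) * [p*0.000000 + (1-p)*0.000000] = 0.000000; exercise = 0.000000; V(3,2) = max -> 0.000000
  V(3,3) = exp(-r*dt) * [p*0.000000 + (1-p)*0.000000] = 0.000000; exercise = 0.000000; V(3,3) = max -> 0.000000
  V(2,0) = exp(-r*dt) * [p*0.434412 + (1-p)*0.093197] = 0.255040; exercise = 0.195814; V(2,0) = max -> 0.255040
  V(2,1) = exp(-r*dt) * [p*0.093197 + (1-p)*0.000000] = 0.044357; exercise = 0.000000; V(2,1) = max -> 0.044357
  V(2,2) = exp(-r*dt) * [p*0.000000 + (1-p)*0.000000] = 0.000000; exercise = 0.000000; V(2,2) = max -> 0.000000
  V(1,0) = exp(-r*dt) * [p*0.255040 + (1-p)*0.044357] = 0.144365; exercise = 0.000000; V(1,0) = max -> 0.144365
  V(1,1) = exp(-r*dt) * [p*0.044357 + (1-p)*0.000000] = 0.021112; exercise = 0.000000; V(1,1) = max -> 0.021112
  V(0,0) = exp(-r*dt) * [p*0.144365 + (1-p)*0.021112] = 0.079648; exercise = 0.000000; V(0,0) = max -> 0.079648


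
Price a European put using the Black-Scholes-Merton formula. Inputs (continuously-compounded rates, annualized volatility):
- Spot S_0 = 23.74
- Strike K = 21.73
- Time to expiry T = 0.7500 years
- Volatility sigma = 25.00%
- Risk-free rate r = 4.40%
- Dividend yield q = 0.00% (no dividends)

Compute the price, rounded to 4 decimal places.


Answer: Price = 0.8661

Derivation:
d1 = (ln(S/K) + (r - q + 0.5*sigma^2) * T) / (sigma * sqrt(T)) = 0.66928796
d2 = d1 - sigma * sqrt(T) = 0.45278161
exp(-rT) = 0.96753856; exp(-qT) = 1.00000000
P = K * exp(-rT) * N(-d2) - S_0 * exp(-qT) * N(-d1)
N(-d1) = 0.25165590; N(-d2) = 0.32535300
P = 21.7300 * 0.96753856 * 0.32535300 - 23.7400 * 1.00000000 * 0.25165590 = 0.8661


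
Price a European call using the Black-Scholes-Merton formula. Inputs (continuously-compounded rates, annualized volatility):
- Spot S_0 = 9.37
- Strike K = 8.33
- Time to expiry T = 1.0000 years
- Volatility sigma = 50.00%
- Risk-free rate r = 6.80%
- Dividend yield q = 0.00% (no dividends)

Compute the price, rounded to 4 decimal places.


d1 = (ln(S/K) + (r - q + 0.5*sigma^2) * T) / (sigma * sqrt(T)) = 0.62129928
d2 = d1 - sigma * sqrt(T) = 0.12129928
exp(-rT) = 0.93426047; exp(-qT) = 1.00000000
C = S_0 * exp(-qT) * N(d1) - K * exp(-rT) * N(d2)
N(d1) = 0.73279864; N(d2) = 0.54827300
C = 9.3700 * 1.00000000 * 0.73279864 - 8.3300 * 0.93426047 * 0.54827300 = 2.5994

Answer: Price = 2.5994


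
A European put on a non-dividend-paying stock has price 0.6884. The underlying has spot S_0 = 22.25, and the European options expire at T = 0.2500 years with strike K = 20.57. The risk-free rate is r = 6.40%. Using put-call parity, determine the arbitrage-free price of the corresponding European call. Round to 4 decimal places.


Answer: Call price = 2.6949

Derivation:
Put-call parity: C - P = S_0 * exp(-qT) - K * exp(-rT).
S_0 * exp(-qT) = 22.2500 * 1.00000000 = 22.25000000
K * exp(-rT) = 20.5700 * 0.98412732 = 20.24349897
C = P + S*exp(-qT) - K*exp(-rT)
C = 0.6884 + 22.25000000 - 20.24349897 = 2.6949


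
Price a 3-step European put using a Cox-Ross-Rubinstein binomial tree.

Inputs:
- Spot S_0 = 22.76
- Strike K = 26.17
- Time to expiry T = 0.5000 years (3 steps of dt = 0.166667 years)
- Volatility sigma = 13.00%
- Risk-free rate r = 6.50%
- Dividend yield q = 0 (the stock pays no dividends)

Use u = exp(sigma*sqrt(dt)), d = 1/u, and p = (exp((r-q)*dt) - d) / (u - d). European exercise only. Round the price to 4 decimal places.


Answer: Price = V(0,0) = 2.6758

Derivation:
dt = T/N = 0.166667
u = exp(sigma*sqrt(dt)) = 1.054506; d = 1/u = 0.948311
p = (exp((r-q)*dt) - d) / (u - d) = 0.589304
Discount per step: exp(-r*dt) = 0.989225
Stock lattice S(k, i) with i counting down-moves:
  k=0: S(0,0) = 22.7600
  k=1: S(1,0) = 24.0006; S(1,1) = 21.5836
  k=2: S(2,0) = 25.3087; S(2,1) = 22.7600; S(2,2) = 20.4679
  k=3: S(3,0) = 26.6882; S(3,1) = 24.0006; S(3,2) = 21.5836; S(3,3) = 19.4100
Terminal payoffs V(N, i) = max(K - S_T, 0):
  V(3,0) = 0.000000; V(3,1) = 2.169447; V(3,2) = 4.586431; V(3,3) = 6.760012
Backward induction: V(k, i) = exp(-r*dt) * [p * V(k+1, i) + (1-p) * V(k+1, i+1)].
  V(2,0) = exp(-r*dt) * [p*0.000000 + (1-p)*2.169447] = 0.881383
  V(2,1) = exp(-r*dt) * [p*2.169447 + (1-p)*4.586431] = 3.128022
  V(2,2) = exp(-r*dt) * [p*4.586431 + (1-p)*6.760012] = 5.420076
  V(1,0) = exp(-r*dt) * [p*0.881383 + (1-p)*3.128022] = 1.784631
  V(1,1) = exp(-r*dt) * [p*3.128022 + (1-p)*5.420076] = 4.025513
  V(0,0) = exp(-r*dt) * [p*1.784631 + (1-p)*4.025513] = 2.675807


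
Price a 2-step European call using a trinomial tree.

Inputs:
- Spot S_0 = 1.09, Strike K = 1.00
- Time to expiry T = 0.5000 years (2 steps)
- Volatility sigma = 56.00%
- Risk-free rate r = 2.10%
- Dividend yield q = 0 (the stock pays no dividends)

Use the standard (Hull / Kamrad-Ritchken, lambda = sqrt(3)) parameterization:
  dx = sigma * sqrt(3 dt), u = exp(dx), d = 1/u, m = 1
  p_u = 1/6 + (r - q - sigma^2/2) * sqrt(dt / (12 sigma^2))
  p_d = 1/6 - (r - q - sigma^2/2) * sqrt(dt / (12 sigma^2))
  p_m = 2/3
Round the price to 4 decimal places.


Answer: Price = V(0,0) = 0.2103

Derivation:
dt = T/N = 0.250000; dx = sigma*sqrt(3*dt) = 0.484974
u = exp(dx) = 1.624133; d = 1/u = 0.615713
p_u = 0.131665, p_m = 0.666667, p_d = 0.201669
Discount per step: exp(-r*dt) = 0.994764
Stock lattice S(k, j) with j the centered position index:
  k=0: S(0,+0) = 1.0900
  k=1: S(1,-1) = 0.6711; S(1,+0) = 1.0900; S(1,+1) = 1.7703
  k=2: S(2,-2) = 0.4132; S(2,-1) = 0.6711; S(2,+0) = 1.0900; S(2,+1) = 1.7703; S(2,+2) = 2.8752
Terminal payoffs V(N, j) = max(S_T - K, 0):
  V(2,-2) = 0.000000; V(2,-1) = 0.000000; V(2,+0) = 0.090000; V(2,+1) = 0.770305; V(2,+2) = 1.875211
Backward induction: V(k, j) = exp(-r*dt) * [p_u * V(k+1, j+1) + p_m * V(k+1, j) + p_d * V(k+1, j-1)]
  V(1,-1) = exp(-r*dt) * [p_u*0.090000 + p_m*0.000000 + p_d*0.000000] = 0.011788
  V(1,+0) = exp(-r*dt) * [p_u*0.770305 + p_m*0.090000 + p_d*0.000000] = 0.160577
  V(1,+1) = exp(-r*dt) * [p_u*1.875211 + p_m*0.770305 + p_d*0.090000] = 0.774509
  V(0,+0) = exp(-r*dt) * [p_u*0.774509 + p_m*0.160577 + p_d*0.011788] = 0.210297


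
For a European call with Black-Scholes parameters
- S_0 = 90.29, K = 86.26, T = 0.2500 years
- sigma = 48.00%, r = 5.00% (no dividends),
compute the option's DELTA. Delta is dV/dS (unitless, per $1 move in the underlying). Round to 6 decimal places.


d1 = 0.3623363379; d2 = 0.1223363379
phi(d1) = 0.3735952286; exp(-qT) = 1.0000000000; exp(-rT) = 0.9875778005
N(d1) = 0.6414496467
Delta = exp(-qT) * N(d1) = 1.0000000000 * 0.6414496467 = 0.641450

Answer: Delta = 0.641450


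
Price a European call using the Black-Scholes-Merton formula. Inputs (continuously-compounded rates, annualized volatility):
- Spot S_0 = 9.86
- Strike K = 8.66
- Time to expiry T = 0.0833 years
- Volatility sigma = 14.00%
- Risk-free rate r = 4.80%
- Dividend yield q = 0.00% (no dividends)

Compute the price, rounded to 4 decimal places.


d1 = (ln(S/K) + (r - q + 0.5*sigma^2) * T) / (sigma * sqrt(T)) = 3.33081069
d2 = d1 - sigma * sqrt(T) = 3.29040425
exp(-rT) = 0.99600958; exp(-qT) = 1.00000000
C = S_0 * exp(-qT) * N(d1) - K * exp(-rT) * N(d2)
N(d1) = 0.99956703; N(d2) = 0.99949978
C = 9.8600 * 1.00000000 * 0.99956703 - 8.6600 * 0.99600958 * 0.99949978 = 1.2346

Answer: Price = 1.2346


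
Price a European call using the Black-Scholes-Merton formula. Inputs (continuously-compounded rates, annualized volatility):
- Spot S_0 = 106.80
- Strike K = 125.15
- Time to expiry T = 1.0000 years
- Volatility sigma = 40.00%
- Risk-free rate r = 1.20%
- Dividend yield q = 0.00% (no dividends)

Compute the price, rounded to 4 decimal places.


Answer: Price = 11.0311

Derivation:
d1 = (ln(S/K) + (r - q + 0.5*sigma^2) * T) / (sigma * sqrt(T)) = -0.16638773
d2 = d1 - sigma * sqrt(T) = -0.56638773
exp(-rT) = 0.98807171; exp(-qT) = 1.00000000
C = S_0 * exp(-qT) * N(d1) - K * exp(-rT) * N(d2)
N(d1) = 0.43392592; N(d2) = 0.28556512
C = 106.8000 * 1.00000000 * 0.43392592 - 125.1500 * 0.98807171 * 0.28556512 = 11.0311


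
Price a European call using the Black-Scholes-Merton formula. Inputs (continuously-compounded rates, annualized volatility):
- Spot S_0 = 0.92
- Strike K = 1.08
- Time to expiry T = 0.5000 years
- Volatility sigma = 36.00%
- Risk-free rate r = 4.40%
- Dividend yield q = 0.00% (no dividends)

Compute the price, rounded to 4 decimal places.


Answer: Price = 0.0462

Derivation:
d1 = (ln(S/K) + (r - q + 0.5*sigma^2) * T) / (sigma * sqrt(T)) = -0.41618203
d2 = d1 - sigma * sqrt(T) = -0.67074048
exp(-rT) = 0.97824024; exp(-qT) = 1.00000000
C = S_0 * exp(-qT) * N(d1) - K * exp(-rT) * N(d2)
N(d1) = 0.33863840; N(d2) = 0.25119294
C = 0.9200 * 1.00000000 * 0.33863840 - 1.0800 * 0.97824024 * 0.25119294 = 0.0462


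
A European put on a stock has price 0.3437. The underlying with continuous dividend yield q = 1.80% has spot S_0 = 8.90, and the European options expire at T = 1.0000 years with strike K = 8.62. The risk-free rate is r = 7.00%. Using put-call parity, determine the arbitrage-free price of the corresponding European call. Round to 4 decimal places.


Put-call parity: C - P = S_0 * exp(-qT) - K * exp(-rT).
S_0 * exp(-qT) = 8.9000 * 0.98216103 = 8.74123319
K * exp(-rT) = 8.6200 * 0.93239382 = 8.03723473
C = P + S*exp(-qT) - K*exp(-rT)
C = 0.3437 + 8.74123319 - 8.03723473 = 1.0477

Answer: Call price = 1.0477


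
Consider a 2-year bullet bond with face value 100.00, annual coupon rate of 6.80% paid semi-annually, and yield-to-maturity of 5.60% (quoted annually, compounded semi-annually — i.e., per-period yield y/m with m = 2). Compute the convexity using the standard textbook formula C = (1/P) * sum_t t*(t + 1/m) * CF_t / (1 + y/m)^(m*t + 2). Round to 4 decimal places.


Coupon per period c = face * coupon_rate / m = 3.400000
Periods per year m = 2; per-period yield y/m = 0.028000
Number of cashflows N = 4
Cashflows (t years, CF_t, discount factor 1/(1+y/m)^(m*t), PV):
  t = 0.5000: CF_t = 3.400000, DF = 0.972763, PV = 3.307393
  t = 1.0000: CF_t = 3.400000, DF = 0.946267, PV = 3.217308
  t = 1.5000: CF_t = 3.400000, DF = 0.920493, PV = 3.129677
  t = 2.0000: CF_t = 103.400000, DF = 0.895422, PV = 92.586588
Price P = sum_t PV_t = 102.240967
Convexity numerator sum_t t*(t + 1/m) * CF_t / (1+y/m)^(m*t + 2):
  t = 0.5000: term = 1.564839
  t = 1.0000: term = 4.566650
  t = 1.5000: term = 8.884533
  t = 2.0000: term = 438.058241
Convexity = (1/P) * sum = 453.074263 / 102.240967 = 4.431436

Answer: Convexity = 4.4314


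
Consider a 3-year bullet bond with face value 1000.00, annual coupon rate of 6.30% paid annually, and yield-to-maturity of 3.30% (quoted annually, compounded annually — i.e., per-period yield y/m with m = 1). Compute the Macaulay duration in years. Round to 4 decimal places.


Coupon per period c = face * coupon_rate / m = 63.000000
Periods per year m = 1; per-period yield y/m = 0.033000
Number of cashflows N = 3
Cashflows (t years, CF_t, discount factor 1/(1+y/m)^(m*t), PV):
  t = 1.0000: CF_t = 63.000000, DF = 0.968054, PV = 60.987415
  t = 2.0000: CF_t = 63.000000, DF = 0.937129, PV = 59.039124
  t = 3.0000: CF_t = 1063.000000, DF = 0.907192, PV = 964.344704
Price P = sum_t PV_t = 1084.371244
Macaulay numerator sum_t t * PV_t:
  t * PV_t at t = 1.0000: 60.987415
  t * PV_t at t = 2.0000: 118.078248
  t * PV_t at t = 3.0000: 2893.034113
Macaulay duration D = (sum_t t * PV_t) / P = 3072.099777 / 1084.371244 = 2.833070

Answer: Macaulay duration = 2.8331 years


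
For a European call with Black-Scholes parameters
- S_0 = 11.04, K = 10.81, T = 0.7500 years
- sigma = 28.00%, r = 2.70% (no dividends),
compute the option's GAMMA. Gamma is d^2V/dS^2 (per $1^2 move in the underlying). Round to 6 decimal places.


d1 = 0.2915759452; d2 = 0.0490888322
phi(d1) = 0.3823393174; exp(-qT) = 1.0000000000; exp(-rT) = 0.9799536543
Gamma = exp(-qT) * phi(d1) / (S * sigma * sqrt(T)) = 1.0000000000 * 0.3823393174 / (11.0400 * 0.2800 * 0.8660254038) = 0.142821

Answer: Gamma = 0.142821


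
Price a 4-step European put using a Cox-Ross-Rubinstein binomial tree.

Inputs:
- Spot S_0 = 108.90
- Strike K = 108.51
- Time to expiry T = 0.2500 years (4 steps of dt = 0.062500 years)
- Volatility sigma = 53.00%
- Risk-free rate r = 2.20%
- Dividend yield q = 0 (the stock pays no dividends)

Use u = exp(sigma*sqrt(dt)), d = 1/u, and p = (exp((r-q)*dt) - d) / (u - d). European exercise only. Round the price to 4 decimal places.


Answer: Price = V(0,0) = 10.3266

Derivation:
dt = T/N = 0.062500
u = exp(sigma*sqrt(dt)) = 1.141679; d = 1/u = 0.875903
p = (exp((r-q)*dt) - d) / (u - d) = 0.472100
Discount per step: exp(-r*dt) = 0.998626
Stock lattice S(k, i) with i counting down-moves:
  k=0: S(0,0) = 108.9000
  k=1: S(1,0) = 124.3288; S(1,1) = 95.3858
  k=2: S(2,0) = 141.9436; S(2,1) = 108.9000; S(2,2) = 83.5487
  k=3: S(3,0) = 162.0541; S(3,1) = 124.3288; S(3,2) = 95.3858; S(3,3) = 73.1806
  k=4: S(4,0) = 185.0137; S(4,1) = 141.9436; S(4,2) = 108.9000; S(4,3) = 83.5487; S(4,4) = 64.0991
Terminal payoffs V(N, i) = max(K - S_T, 0):
  V(4,0) = 0.000000; V(4,1) = 0.000000; V(4,2) = 0.000000; V(4,3) = 24.961272; V(4,4) = 44.410919
Backward induction: V(k, i) = exp(-r*dt) * [p * V(k+1, i) + (1-p) * V(k+1, i+1)].
  V(3,0) = exp(-r*dt) * [p*0.000000 + (1-p)*0.000000] = 0.000000
  V(3,1) = exp(-r*dt) * [p*0.000000 + (1-p)*0.000000] = 0.000000
  V(3,2) = exp(-r*dt) * [p*0.000000 + (1-p)*24.961272] = 13.158938
  V(3,3) = exp(-r*dt) * [p*24.961272 + (1-p)*44.410919] = 35.180325
  V(2,0) = exp(-r*dt) * [p*0.000000 + (1-p)*0.000000] = 0.000000
  V(2,1) = exp(-r*dt) * [p*0.000000 + (1-p)*13.158938] = 6.937052
  V(2,2) = exp(-r*dt) * [p*13.158938 + (1-p)*35.180325] = 24.749964
  V(1,0) = exp(-r*dt) * [p*0.000000 + (1-p)*6.937052] = 3.657035
  V(1,1) = exp(-r*dt) * [p*6.937052 + (1-p)*24.749964] = 16.318027
  V(0,0) = exp(-r*dt) * [p*3.657035 + (1-p)*16.318027] = 10.326558


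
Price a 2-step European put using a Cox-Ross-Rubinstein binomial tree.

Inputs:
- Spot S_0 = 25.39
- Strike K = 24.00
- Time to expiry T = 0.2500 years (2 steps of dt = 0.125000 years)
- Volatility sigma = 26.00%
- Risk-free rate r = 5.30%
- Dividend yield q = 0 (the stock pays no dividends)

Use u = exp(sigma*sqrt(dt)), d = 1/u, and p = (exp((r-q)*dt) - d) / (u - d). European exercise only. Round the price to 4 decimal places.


Answer: Price = V(0,0) = 0.6723

Derivation:
dt = T/N = 0.125000
u = exp(sigma*sqrt(dt)) = 1.096281; d = 1/u = 0.912175
p = (exp((r-q)*dt) - d) / (u - d) = 0.513139
Discount per step: exp(-r*dt) = 0.993397
Stock lattice S(k, i) with i counting down-moves:
  k=0: S(0,0) = 25.3900
  k=1: S(1,0) = 27.8346; S(1,1) = 23.1601
  k=2: S(2,0) = 30.5145; S(2,1) = 25.3900; S(2,2) = 21.1261
Terminal payoffs V(N, i) = max(K - S_T, 0):
  V(2,0) = 0.000000; V(2,1) = 0.000000; V(2,2) = 2.873934
Backward induction: V(k, i) = exp(-r*dt) * [p * V(k+1, i) + (1-p) * V(k+1, i+1)].
  V(1,0) = exp(-r*dt) * [p*0.000000 + (1-p)*0.000000] = 0.000000
  V(1,1) = exp(-r*dt) * [p*0.000000 + (1-p)*2.873934] = 1.389967
  V(0,0) = exp(-r*dt) * [p*0.000000 + (1-p)*1.389967] = 0.672252


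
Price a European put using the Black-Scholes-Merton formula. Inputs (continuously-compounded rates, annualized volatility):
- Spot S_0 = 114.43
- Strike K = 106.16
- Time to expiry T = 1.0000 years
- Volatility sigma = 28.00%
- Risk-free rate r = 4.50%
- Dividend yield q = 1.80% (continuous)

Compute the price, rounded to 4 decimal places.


Answer: Price = 7.2323

Derivation:
d1 = (ln(S/K) + (r - q + 0.5*sigma^2) * T) / (sigma * sqrt(T)) = 0.50434247
d2 = d1 - sigma * sqrt(T) = 0.22434247
exp(-rT) = 0.95599748; exp(-qT) = 0.98216103
P = K * exp(-rT) * N(-d2) - S_0 * exp(-qT) * N(-d1)
N(-d1) = 0.30701037; N(-d2) = 0.41124542
P = 106.1600 * 0.95599748 * 0.41124542 - 114.4300 * 0.98216103 * 0.30701037 = 7.2323
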